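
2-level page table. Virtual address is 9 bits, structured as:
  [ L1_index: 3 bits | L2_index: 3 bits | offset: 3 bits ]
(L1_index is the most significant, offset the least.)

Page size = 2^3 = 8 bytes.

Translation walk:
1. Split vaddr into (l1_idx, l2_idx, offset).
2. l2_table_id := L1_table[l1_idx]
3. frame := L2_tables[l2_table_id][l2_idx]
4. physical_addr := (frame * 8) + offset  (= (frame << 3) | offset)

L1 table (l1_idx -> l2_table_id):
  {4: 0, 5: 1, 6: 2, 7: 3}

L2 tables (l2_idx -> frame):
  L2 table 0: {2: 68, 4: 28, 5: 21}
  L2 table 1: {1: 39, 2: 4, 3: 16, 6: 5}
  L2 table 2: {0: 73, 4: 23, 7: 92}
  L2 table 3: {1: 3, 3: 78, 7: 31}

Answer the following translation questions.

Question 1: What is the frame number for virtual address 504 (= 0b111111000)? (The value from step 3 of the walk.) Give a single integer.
vaddr = 504: l1_idx=7, l2_idx=7
L1[7] = 3; L2[3][7] = 31

Answer: 31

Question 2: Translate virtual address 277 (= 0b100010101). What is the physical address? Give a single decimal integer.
vaddr = 277 = 0b100010101
Split: l1_idx=4, l2_idx=2, offset=5
L1[4] = 0
L2[0][2] = 68
paddr = 68 * 8 + 5 = 549

Answer: 549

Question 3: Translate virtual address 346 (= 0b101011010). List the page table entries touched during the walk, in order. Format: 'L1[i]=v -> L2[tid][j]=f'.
Answer: L1[5]=1 -> L2[1][3]=16

Derivation:
vaddr = 346 = 0b101011010
Split: l1_idx=5, l2_idx=3, offset=2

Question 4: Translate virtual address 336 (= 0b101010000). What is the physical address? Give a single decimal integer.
Answer: 32

Derivation:
vaddr = 336 = 0b101010000
Split: l1_idx=5, l2_idx=2, offset=0
L1[5] = 1
L2[1][2] = 4
paddr = 4 * 8 + 0 = 32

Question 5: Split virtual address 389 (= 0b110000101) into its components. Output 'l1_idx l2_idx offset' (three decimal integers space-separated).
vaddr = 389 = 0b110000101
  top 3 bits -> l1_idx = 6
  next 3 bits -> l2_idx = 0
  bottom 3 bits -> offset = 5

Answer: 6 0 5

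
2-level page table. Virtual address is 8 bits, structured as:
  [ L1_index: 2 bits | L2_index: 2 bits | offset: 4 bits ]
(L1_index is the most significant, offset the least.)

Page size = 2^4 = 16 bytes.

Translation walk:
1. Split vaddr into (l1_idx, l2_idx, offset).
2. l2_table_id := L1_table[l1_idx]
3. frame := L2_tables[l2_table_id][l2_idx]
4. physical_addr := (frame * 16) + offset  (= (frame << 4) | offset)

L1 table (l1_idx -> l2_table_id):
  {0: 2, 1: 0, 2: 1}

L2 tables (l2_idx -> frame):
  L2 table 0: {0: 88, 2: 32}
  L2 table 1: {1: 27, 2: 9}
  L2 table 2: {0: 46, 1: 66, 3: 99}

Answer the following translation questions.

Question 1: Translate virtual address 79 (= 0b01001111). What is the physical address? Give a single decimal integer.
Answer: 1423

Derivation:
vaddr = 79 = 0b01001111
Split: l1_idx=1, l2_idx=0, offset=15
L1[1] = 0
L2[0][0] = 88
paddr = 88 * 16 + 15 = 1423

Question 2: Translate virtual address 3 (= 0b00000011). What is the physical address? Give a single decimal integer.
vaddr = 3 = 0b00000011
Split: l1_idx=0, l2_idx=0, offset=3
L1[0] = 2
L2[2][0] = 46
paddr = 46 * 16 + 3 = 739

Answer: 739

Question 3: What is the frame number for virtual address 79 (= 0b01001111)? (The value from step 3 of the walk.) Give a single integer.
Answer: 88

Derivation:
vaddr = 79: l1_idx=1, l2_idx=0
L1[1] = 0; L2[0][0] = 88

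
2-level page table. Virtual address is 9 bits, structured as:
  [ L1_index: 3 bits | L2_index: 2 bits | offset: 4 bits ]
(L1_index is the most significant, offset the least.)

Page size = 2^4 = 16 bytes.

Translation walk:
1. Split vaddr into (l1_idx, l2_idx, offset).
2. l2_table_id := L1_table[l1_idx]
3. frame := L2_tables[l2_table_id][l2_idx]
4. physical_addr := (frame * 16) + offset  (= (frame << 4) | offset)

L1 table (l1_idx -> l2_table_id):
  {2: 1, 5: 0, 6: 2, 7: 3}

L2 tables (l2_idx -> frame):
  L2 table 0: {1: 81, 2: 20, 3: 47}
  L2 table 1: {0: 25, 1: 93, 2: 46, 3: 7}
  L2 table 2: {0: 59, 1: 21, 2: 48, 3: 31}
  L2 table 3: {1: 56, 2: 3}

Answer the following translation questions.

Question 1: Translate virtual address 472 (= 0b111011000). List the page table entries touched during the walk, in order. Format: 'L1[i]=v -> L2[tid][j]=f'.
Answer: L1[7]=3 -> L2[3][1]=56

Derivation:
vaddr = 472 = 0b111011000
Split: l1_idx=7, l2_idx=1, offset=8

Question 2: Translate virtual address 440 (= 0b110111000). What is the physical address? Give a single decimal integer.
vaddr = 440 = 0b110111000
Split: l1_idx=6, l2_idx=3, offset=8
L1[6] = 2
L2[2][3] = 31
paddr = 31 * 16 + 8 = 504

Answer: 504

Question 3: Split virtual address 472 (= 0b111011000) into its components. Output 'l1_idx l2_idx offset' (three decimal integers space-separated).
vaddr = 472 = 0b111011000
  top 3 bits -> l1_idx = 7
  next 2 bits -> l2_idx = 1
  bottom 4 bits -> offset = 8

Answer: 7 1 8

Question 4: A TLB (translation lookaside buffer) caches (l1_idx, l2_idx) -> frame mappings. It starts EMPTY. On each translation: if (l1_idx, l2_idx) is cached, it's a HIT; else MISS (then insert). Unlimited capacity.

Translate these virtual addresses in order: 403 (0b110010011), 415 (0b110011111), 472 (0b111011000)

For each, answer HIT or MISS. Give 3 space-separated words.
Answer: MISS HIT MISS

Derivation:
vaddr=403: (6,1) not in TLB -> MISS, insert
vaddr=415: (6,1) in TLB -> HIT
vaddr=472: (7,1) not in TLB -> MISS, insert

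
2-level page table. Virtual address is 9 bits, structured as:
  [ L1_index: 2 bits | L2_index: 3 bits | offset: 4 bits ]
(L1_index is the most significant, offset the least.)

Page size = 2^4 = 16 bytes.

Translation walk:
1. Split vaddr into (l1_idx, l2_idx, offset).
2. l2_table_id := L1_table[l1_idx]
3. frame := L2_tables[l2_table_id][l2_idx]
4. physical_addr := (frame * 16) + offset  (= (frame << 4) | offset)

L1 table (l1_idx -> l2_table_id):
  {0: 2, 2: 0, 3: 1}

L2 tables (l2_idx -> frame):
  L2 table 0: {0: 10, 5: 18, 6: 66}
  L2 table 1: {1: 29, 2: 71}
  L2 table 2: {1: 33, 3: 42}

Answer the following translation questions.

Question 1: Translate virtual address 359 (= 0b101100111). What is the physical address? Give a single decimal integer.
Answer: 1063

Derivation:
vaddr = 359 = 0b101100111
Split: l1_idx=2, l2_idx=6, offset=7
L1[2] = 0
L2[0][6] = 66
paddr = 66 * 16 + 7 = 1063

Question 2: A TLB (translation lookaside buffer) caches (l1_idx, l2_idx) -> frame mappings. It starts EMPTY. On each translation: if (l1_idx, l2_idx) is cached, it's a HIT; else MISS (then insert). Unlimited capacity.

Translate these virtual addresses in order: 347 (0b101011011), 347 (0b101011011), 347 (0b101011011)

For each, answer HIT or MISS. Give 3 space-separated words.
Answer: MISS HIT HIT

Derivation:
vaddr=347: (2,5) not in TLB -> MISS, insert
vaddr=347: (2,5) in TLB -> HIT
vaddr=347: (2,5) in TLB -> HIT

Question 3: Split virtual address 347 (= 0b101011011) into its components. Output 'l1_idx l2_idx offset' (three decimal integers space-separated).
Answer: 2 5 11

Derivation:
vaddr = 347 = 0b101011011
  top 2 bits -> l1_idx = 2
  next 3 bits -> l2_idx = 5
  bottom 4 bits -> offset = 11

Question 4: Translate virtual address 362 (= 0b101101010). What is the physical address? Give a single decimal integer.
Answer: 1066

Derivation:
vaddr = 362 = 0b101101010
Split: l1_idx=2, l2_idx=6, offset=10
L1[2] = 0
L2[0][6] = 66
paddr = 66 * 16 + 10 = 1066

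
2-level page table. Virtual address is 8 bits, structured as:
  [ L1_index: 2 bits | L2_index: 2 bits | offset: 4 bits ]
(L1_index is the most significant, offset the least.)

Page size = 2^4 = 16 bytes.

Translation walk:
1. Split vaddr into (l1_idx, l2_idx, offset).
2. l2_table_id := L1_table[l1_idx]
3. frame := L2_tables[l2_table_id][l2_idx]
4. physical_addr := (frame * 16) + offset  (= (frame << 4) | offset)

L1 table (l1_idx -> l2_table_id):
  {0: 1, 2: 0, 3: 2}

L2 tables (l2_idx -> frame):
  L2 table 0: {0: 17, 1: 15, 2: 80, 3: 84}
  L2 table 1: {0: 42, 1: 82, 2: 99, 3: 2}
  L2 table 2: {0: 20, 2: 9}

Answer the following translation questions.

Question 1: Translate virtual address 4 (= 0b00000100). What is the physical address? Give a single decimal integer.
vaddr = 4 = 0b00000100
Split: l1_idx=0, l2_idx=0, offset=4
L1[0] = 1
L2[1][0] = 42
paddr = 42 * 16 + 4 = 676

Answer: 676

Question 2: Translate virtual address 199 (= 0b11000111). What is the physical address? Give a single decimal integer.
Answer: 327

Derivation:
vaddr = 199 = 0b11000111
Split: l1_idx=3, l2_idx=0, offset=7
L1[3] = 2
L2[2][0] = 20
paddr = 20 * 16 + 7 = 327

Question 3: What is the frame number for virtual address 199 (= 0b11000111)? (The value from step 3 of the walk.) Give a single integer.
vaddr = 199: l1_idx=3, l2_idx=0
L1[3] = 2; L2[2][0] = 20

Answer: 20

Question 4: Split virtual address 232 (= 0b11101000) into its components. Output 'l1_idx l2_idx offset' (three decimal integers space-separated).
vaddr = 232 = 0b11101000
  top 2 bits -> l1_idx = 3
  next 2 bits -> l2_idx = 2
  bottom 4 bits -> offset = 8

Answer: 3 2 8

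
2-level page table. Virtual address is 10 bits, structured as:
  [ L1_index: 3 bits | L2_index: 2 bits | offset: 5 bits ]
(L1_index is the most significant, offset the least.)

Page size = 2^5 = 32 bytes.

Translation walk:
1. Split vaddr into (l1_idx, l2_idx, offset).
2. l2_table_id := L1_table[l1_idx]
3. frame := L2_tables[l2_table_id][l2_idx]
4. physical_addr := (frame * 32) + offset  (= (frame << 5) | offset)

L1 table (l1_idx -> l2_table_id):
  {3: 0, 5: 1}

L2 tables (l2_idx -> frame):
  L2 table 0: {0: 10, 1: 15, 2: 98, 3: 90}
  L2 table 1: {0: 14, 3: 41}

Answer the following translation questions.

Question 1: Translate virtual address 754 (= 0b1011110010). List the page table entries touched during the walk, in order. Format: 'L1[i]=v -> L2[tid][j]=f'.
Answer: L1[5]=1 -> L2[1][3]=41

Derivation:
vaddr = 754 = 0b1011110010
Split: l1_idx=5, l2_idx=3, offset=18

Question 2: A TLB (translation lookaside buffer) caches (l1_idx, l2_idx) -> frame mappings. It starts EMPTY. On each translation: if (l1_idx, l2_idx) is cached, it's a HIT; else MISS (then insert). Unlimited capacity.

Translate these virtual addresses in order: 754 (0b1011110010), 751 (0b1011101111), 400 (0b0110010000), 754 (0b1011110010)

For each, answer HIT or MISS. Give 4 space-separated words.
Answer: MISS HIT MISS HIT

Derivation:
vaddr=754: (5,3) not in TLB -> MISS, insert
vaddr=751: (5,3) in TLB -> HIT
vaddr=400: (3,0) not in TLB -> MISS, insert
vaddr=754: (5,3) in TLB -> HIT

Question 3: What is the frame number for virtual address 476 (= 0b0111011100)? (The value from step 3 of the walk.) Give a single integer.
vaddr = 476: l1_idx=3, l2_idx=2
L1[3] = 0; L2[0][2] = 98

Answer: 98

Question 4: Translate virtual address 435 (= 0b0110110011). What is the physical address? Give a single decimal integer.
Answer: 499

Derivation:
vaddr = 435 = 0b0110110011
Split: l1_idx=3, l2_idx=1, offset=19
L1[3] = 0
L2[0][1] = 15
paddr = 15 * 32 + 19 = 499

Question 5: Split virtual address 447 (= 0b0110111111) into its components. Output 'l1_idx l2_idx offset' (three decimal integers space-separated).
vaddr = 447 = 0b0110111111
  top 3 bits -> l1_idx = 3
  next 2 bits -> l2_idx = 1
  bottom 5 bits -> offset = 31

Answer: 3 1 31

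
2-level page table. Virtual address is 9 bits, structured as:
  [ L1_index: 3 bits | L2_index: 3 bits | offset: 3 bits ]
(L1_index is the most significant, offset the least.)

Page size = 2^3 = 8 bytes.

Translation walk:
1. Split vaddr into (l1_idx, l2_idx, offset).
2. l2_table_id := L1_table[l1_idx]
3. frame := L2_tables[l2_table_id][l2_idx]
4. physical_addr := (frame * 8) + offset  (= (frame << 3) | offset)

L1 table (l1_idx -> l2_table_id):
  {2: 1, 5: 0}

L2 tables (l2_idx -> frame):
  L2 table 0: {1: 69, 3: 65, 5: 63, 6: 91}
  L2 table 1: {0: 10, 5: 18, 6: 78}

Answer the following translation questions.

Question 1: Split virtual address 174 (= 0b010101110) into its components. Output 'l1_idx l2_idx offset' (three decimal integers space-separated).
Answer: 2 5 6

Derivation:
vaddr = 174 = 0b010101110
  top 3 bits -> l1_idx = 2
  next 3 bits -> l2_idx = 5
  bottom 3 bits -> offset = 6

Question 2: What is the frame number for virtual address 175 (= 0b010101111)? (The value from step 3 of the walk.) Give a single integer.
Answer: 18

Derivation:
vaddr = 175: l1_idx=2, l2_idx=5
L1[2] = 1; L2[1][5] = 18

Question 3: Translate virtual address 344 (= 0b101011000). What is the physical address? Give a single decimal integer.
Answer: 520

Derivation:
vaddr = 344 = 0b101011000
Split: l1_idx=5, l2_idx=3, offset=0
L1[5] = 0
L2[0][3] = 65
paddr = 65 * 8 + 0 = 520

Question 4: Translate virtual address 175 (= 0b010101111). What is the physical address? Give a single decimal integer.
vaddr = 175 = 0b010101111
Split: l1_idx=2, l2_idx=5, offset=7
L1[2] = 1
L2[1][5] = 18
paddr = 18 * 8 + 7 = 151

Answer: 151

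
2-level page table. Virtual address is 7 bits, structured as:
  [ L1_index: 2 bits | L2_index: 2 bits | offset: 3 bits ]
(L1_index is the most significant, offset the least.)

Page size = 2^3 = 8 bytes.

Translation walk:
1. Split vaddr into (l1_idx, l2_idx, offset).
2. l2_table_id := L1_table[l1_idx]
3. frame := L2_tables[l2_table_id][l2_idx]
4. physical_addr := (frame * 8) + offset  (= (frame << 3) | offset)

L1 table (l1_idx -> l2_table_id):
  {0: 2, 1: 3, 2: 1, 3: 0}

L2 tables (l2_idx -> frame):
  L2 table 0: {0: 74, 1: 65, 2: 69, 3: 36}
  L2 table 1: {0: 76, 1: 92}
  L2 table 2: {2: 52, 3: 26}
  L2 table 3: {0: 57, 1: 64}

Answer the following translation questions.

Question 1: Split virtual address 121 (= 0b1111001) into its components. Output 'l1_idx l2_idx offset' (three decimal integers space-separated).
Answer: 3 3 1

Derivation:
vaddr = 121 = 0b1111001
  top 2 bits -> l1_idx = 3
  next 2 bits -> l2_idx = 3
  bottom 3 bits -> offset = 1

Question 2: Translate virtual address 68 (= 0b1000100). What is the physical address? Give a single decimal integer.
vaddr = 68 = 0b1000100
Split: l1_idx=2, l2_idx=0, offset=4
L1[2] = 1
L2[1][0] = 76
paddr = 76 * 8 + 4 = 612

Answer: 612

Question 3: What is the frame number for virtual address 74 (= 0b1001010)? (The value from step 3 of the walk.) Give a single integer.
Answer: 92

Derivation:
vaddr = 74: l1_idx=2, l2_idx=1
L1[2] = 1; L2[1][1] = 92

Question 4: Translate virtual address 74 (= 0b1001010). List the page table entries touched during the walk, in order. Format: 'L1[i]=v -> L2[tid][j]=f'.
Answer: L1[2]=1 -> L2[1][1]=92

Derivation:
vaddr = 74 = 0b1001010
Split: l1_idx=2, l2_idx=1, offset=2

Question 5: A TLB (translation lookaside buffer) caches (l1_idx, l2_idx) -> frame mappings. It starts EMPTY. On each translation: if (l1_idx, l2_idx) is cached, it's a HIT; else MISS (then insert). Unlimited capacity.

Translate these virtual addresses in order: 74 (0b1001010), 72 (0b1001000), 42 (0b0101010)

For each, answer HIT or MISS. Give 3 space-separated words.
vaddr=74: (2,1) not in TLB -> MISS, insert
vaddr=72: (2,1) in TLB -> HIT
vaddr=42: (1,1) not in TLB -> MISS, insert

Answer: MISS HIT MISS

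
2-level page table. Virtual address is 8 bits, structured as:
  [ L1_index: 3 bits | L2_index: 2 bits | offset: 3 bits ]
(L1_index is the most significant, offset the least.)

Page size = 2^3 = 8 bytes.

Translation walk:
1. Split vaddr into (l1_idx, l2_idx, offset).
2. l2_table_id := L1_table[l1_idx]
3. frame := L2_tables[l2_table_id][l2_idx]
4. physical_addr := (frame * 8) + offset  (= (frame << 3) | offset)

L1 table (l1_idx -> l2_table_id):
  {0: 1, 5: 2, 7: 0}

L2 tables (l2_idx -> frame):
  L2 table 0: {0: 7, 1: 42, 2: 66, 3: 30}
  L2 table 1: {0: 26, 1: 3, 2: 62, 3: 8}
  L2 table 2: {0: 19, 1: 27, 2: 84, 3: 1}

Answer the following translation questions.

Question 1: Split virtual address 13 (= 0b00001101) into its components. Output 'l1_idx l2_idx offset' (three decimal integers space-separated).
vaddr = 13 = 0b00001101
  top 3 bits -> l1_idx = 0
  next 2 bits -> l2_idx = 1
  bottom 3 bits -> offset = 5

Answer: 0 1 5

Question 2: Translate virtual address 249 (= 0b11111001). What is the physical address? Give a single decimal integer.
Answer: 241

Derivation:
vaddr = 249 = 0b11111001
Split: l1_idx=7, l2_idx=3, offset=1
L1[7] = 0
L2[0][3] = 30
paddr = 30 * 8 + 1 = 241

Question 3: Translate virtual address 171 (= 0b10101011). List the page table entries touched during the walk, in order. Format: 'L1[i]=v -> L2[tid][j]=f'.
Answer: L1[5]=2 -> L2[2][1]=27

Derivation:
vaddr = 171 = 0b10101011
Split: l1_idx=5, l2_idx=1, offset=3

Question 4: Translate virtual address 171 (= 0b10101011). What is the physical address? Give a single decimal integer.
vaddr = 171 = 0b10101011
Split: l1_idx=5, l2_idx=1, offset=3
L1[5] = 2
L2[2][1] = 27
paddr = 27 * 8 + 3 = 219

Answer: 219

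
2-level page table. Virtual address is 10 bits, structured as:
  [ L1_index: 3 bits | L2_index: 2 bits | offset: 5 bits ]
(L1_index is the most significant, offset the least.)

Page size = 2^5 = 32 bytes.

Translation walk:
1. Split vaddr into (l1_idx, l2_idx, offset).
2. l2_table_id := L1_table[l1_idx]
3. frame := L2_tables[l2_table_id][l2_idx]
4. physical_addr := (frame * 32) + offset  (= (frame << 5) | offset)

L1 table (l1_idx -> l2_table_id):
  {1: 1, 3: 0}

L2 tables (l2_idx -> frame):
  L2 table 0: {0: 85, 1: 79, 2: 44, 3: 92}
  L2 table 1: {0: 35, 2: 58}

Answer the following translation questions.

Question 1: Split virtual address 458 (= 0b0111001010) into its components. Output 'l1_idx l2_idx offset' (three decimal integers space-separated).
Answer: 3 2 10

Derivation:
vaddr = 458 = 0b0111001010
  top 3 bits -> l1_idx = 3
  next 2 bits -> l2_idx = 2
  bottom 5 bits -> offset = 10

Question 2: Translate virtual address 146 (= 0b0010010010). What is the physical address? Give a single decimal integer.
Answer: 1138

Derivation:
vaddr = 146 = 0b0010010010
Split: l1_idx=1, l2_idx=0, offset=18
L1[1] = 1
L2[1][0] = 35
paddr = 35 * 32 + 18 = 1138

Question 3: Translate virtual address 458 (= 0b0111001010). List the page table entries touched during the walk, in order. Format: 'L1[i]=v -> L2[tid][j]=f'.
Answer: L1[3]=0 -> L2[0][2]=44

Derivation:
vaddr = 458 = 0b0111001010
Split: l1_idx=3, l2_idx=2, offset=10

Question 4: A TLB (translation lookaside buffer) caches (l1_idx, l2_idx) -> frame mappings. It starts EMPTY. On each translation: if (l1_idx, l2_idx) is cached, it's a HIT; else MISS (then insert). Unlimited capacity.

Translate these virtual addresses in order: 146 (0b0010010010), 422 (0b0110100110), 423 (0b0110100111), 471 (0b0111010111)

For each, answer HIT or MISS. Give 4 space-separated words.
vaddr=146: (1,0) not in TLB -> MISS, insert
vaddr=422: (3,1) not in TLB -> MISS, insert
vaddr=423: (3,1) in TLB -> HIT
vaddr=471: (3,2) not in TLB -> MISS, insert

Answer: MISS MISS HIT MISS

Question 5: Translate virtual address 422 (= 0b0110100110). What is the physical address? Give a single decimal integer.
vaddr = 422 = 0b0110100110
Split: l1_idx=3, l2_idx=1, offset=6
L1[3] = 0
L2[0][1] = 79
paddr = 79 * 32 + 6 = 2534

Answer: 2534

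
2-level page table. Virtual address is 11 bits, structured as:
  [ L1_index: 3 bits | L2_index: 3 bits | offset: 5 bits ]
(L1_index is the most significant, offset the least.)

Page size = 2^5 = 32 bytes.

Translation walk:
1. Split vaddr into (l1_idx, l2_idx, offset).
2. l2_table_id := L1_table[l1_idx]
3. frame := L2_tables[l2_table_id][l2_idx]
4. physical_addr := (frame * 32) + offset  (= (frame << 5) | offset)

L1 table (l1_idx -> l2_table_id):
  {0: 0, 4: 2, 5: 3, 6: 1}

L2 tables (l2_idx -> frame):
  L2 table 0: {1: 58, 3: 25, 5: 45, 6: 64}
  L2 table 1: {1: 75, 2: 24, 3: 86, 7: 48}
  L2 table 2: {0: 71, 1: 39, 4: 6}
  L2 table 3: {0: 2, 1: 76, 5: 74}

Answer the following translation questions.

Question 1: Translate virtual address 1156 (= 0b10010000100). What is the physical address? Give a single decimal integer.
Answer: 196

Derivation:
vaddr = 1156 = 0b10010000100
Split: l1_idx=4, l2_idx=4, offset=4
L1[4] = 2
L2[2][4] = 6
paddr = 6 * 32 + 4 = 196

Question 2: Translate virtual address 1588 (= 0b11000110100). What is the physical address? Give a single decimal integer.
Answer: 2420

Derivation:
vaddr = 1588 = 0b11000110100
Split: l1_idx=6, l2_idx=1, offset=20
L1[6] = 1
L2[1][1] = 75
paddr = 75 * 32 + 20 = 2420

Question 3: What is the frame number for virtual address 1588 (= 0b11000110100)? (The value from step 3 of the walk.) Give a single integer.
vaddr = 1588: l1_idx=6, l2_idx=1
L1[6] = 1; L2[1][1] = 75

Answer: 75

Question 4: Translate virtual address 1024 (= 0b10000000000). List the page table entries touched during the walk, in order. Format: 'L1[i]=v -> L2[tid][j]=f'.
vaddr = 1024 = 0b10000000000
Split: l1_idx=4, l2_idx=0, offset=0

Answer: L1[4]=2 -> L2[2][0]=71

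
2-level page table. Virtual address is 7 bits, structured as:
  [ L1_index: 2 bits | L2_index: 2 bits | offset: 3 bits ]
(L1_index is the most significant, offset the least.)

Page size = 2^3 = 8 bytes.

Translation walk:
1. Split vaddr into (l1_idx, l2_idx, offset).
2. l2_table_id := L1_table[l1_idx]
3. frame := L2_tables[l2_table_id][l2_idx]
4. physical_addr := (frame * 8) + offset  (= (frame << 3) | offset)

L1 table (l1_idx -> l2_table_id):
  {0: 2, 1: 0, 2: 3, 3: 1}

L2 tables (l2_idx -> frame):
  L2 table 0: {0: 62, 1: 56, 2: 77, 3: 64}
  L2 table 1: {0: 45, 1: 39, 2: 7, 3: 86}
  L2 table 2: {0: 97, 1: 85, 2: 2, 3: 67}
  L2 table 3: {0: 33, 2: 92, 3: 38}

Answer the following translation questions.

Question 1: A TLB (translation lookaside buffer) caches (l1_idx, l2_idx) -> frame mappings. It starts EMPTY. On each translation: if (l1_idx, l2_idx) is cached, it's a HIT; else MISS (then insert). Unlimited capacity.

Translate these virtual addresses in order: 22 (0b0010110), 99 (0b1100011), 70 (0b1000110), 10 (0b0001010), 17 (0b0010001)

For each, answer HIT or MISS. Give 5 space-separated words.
vaddr=22: (0,2) not in TLB -> MISS, insert
vaddr=99: (3,0) not in TLB -> MISS, insert
vaddr=70: (2,0) not in TLB -> MISS, insert
vaddr=10: (0,1) not in TLB -> MISS, insert
vaddr=17: (0,2) in TLB -> HIT

Answer: MISS MISS MISS MISS HIT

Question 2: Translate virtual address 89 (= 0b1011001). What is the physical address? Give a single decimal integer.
Answer: 305

Derivation:
vaddr = 89 = 0b1011001
Split: l1_idx=2, l2_idx=3, offset=1
L1[2] = 3
L2[3][3] = 38
paddr = 38 * 8 + 1 = 305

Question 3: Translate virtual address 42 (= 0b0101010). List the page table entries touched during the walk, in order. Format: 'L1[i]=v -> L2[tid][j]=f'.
vaddr = 42 = 0b0101010
Split: l1_idx=1, l2_idx=1, offset=2

Answer: L1[1]=0 -> L2[0][1]=56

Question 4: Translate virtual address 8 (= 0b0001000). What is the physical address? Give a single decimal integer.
Answer: 680

Derivation:
vaddr = 8 = 0b0001000
Split: l1_idx=0, l2_idx=1, offset=0
L1[0] = 2
L2[2][1] = 85
paddr = 85 * 8 + 0 = 680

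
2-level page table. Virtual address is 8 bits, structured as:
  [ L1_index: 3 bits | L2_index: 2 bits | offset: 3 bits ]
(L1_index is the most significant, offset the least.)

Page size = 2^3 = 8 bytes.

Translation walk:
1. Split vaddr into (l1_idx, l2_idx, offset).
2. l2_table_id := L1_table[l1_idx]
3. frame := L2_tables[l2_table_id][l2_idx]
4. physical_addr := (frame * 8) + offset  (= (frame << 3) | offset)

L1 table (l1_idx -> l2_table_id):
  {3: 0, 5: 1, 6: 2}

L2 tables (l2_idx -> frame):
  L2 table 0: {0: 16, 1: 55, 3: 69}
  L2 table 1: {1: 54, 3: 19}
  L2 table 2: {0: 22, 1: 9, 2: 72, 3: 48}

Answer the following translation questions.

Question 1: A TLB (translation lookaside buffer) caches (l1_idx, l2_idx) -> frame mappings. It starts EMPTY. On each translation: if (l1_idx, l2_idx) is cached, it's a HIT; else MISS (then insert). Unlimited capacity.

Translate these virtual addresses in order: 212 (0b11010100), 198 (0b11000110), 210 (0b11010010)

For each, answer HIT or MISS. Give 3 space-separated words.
vaddr=212: (6,2) not in TLB -> MISS, insert
vaddr=198: (6,0) not in TLB -> MISS, insert
vaddr=210: (6,2) in TLB -> HIT

Answer: MISS MISS HIT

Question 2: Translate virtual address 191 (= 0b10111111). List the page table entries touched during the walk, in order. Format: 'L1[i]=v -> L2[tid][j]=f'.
Answer: L1[5]=1 -> L2[1][3]=19

Derivation:
vaddr = 191 = 0b10111111
Split: l1_idx=5, l2_idx=3, offset=7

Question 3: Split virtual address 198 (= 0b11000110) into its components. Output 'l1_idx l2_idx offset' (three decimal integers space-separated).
Answer: 6 0 6

Derivation:
vaddr = 198 = 0b11000110
  top 3 bits -> l1_idx = 6
  next 2 bits -> l2_idx = 0
  bottom 3 bits -> offset = 6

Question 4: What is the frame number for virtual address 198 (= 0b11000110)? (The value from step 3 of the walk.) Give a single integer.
Answer: 22

Derivation:
vaddr = 198: l1_idx=6, l2_idx=0
L1[6] = 2; L2[2][0] = 22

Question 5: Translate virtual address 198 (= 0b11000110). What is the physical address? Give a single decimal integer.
Answer: 182

Derivation:
vaddr = 198 = 0b11000110
Split: l1_idx=6, l2_idx=0, offset=6
L1[6] = 2
L2[2][0] = 22
paddr = 22 * 8 + 6 = 182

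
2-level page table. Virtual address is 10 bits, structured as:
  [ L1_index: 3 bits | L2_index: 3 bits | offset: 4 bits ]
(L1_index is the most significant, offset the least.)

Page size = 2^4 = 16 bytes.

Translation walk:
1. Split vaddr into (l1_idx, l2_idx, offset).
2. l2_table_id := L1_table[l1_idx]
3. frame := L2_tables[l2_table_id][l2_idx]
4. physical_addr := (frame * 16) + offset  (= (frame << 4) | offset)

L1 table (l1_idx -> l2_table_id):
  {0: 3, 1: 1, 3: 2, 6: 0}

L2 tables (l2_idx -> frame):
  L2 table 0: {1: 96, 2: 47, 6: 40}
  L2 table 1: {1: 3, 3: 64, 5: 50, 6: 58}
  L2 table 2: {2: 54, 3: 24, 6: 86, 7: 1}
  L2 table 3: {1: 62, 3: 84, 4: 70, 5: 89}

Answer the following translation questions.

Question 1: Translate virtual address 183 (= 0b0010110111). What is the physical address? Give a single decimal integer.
Answer: 1031

Derivation:
vaddr = 183 = 0b0010110111
Split: l1_idx=1, l2_idx=3, offset=7
L1[1] = 1
L2[1][3] = 64
paddr = 64 * 16 + 7 = 1031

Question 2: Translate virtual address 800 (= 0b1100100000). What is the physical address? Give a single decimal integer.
Answer: 752

Derivation:
vaddr = 800 = 0b1100100000
Split: l1_idx=6, l2_idx=2, offset=0
L1[6] = 0
L2[0][2] = 47
paddr = 47 * 16 + 0 = 752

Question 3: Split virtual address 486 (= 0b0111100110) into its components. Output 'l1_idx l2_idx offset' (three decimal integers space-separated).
vaddr = 486 = 0b0111100110
  top 3 bits -> l1_idx = 3
  next 3 bits -> l2_idx = 6
  bottom 4 bits -> offset = 6

Answer: 3 6 6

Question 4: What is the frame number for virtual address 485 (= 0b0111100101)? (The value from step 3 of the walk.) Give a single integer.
Answer: 86

Derivation:
vaddr = 485: l1_idx=3, l2_idx=6
L1[3] = 2; L2[2][6] = 86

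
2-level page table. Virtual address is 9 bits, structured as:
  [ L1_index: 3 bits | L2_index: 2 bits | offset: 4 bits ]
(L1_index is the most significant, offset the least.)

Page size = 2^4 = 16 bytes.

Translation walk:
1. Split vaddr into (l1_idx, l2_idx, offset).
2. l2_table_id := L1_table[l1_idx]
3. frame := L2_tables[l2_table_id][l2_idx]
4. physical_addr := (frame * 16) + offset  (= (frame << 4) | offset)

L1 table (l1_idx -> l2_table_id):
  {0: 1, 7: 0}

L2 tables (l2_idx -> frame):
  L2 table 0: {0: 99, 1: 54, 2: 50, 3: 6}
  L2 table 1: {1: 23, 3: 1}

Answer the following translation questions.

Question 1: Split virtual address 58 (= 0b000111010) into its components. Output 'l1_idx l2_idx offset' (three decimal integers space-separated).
Answer: 0 3 10

Derivation:
vaddr = 58 = 0b000111010
  top 3 bits -> l1_idx = 0
  next 2 bits -> l2_idx = 3
  bottom 4 bits -> offset = 10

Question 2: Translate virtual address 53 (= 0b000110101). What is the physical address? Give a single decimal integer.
vaddr = 53 = 0b000110101
Split: l1_idx=0, l2_idx=3, offset=5
L1[0] = 1
L2[1][3] = 1
paddr = 1 * 16 + 5 = 21

Answer: 21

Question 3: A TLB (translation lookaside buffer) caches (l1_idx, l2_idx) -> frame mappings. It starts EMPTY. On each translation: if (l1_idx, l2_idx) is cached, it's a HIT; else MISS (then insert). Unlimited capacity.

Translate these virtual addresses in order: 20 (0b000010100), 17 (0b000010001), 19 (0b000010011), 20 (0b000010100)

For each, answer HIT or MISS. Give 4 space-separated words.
Answer: MISS HIT HIT HIT

Derivation:
vaddr=20: (0,1) not in TLB -> MISS, insert
vaddr=17: (0,1) in TLB -> HIT
vaddr=19: (0,1) in TLB -> HIT
vaddr=20: (0,1) in TLB -> HIT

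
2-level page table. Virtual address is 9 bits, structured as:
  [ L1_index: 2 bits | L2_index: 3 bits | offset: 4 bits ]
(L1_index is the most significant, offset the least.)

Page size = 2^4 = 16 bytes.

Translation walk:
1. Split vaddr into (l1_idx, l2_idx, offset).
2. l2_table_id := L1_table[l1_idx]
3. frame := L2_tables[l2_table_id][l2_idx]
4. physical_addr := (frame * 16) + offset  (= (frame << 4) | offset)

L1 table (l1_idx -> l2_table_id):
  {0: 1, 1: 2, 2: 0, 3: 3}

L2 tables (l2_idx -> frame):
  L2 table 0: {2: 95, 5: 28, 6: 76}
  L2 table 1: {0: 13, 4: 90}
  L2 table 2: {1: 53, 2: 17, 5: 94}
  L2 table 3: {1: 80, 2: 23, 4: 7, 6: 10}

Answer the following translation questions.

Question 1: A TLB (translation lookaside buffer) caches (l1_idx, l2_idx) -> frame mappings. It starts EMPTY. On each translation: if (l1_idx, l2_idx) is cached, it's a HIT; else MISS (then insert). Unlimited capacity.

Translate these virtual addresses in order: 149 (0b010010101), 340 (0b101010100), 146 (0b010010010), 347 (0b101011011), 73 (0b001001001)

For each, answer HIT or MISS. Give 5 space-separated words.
Answer: MISS MISS HIT HIT MISS

Derivation:
vaddr=149: (1,1) not in TLB -> MISS, insert
vaddr=340: (2,5) not in TLB -> MISS, insert
vaddr=146: (1,1) in TLB -> HIT
vaddr=347: (2,5) in TLB -> HIT
vaddr=73: (0,4) not in TLB -> MISS, insert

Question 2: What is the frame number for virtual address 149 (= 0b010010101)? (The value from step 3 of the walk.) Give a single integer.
vaddr = 149: l1_idx=1, l2_idx=1
L1[1] = 2; L2[2][1] = 53

Answer: 53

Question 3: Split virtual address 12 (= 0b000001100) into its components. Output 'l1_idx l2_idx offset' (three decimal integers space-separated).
vaddr = 12 = 0b000001100
  top 2 bits -> l1_idx = 0
  next 3 bits -> l2_idx = 0
  bottom 4 bits -> offset = 12

Answer: 0 0 12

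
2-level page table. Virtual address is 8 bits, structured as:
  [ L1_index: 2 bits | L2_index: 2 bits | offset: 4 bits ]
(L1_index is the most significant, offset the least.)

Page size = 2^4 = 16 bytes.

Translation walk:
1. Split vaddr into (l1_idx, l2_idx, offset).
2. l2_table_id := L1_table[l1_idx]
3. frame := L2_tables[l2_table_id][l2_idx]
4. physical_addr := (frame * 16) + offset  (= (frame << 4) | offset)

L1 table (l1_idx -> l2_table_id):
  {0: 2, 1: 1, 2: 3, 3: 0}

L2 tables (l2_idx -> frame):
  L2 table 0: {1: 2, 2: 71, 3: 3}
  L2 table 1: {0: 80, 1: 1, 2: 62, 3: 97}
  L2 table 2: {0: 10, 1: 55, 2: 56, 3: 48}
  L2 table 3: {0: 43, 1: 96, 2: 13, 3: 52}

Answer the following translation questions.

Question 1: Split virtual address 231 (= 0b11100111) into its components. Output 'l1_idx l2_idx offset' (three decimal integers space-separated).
vaddr = 231 = 0b11100111
  top 2 bits -> l1_idx = 3
  next 2 bits -> l2_idx = 2
  bottom 4 bits -> offset = 7

Answer: 3 2 7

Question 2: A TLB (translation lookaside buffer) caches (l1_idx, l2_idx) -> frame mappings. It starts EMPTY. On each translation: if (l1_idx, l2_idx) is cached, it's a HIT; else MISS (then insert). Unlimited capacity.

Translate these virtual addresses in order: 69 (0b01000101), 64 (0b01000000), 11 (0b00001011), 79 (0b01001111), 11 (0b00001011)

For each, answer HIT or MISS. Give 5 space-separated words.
vaddr=69: (1,0) not in TLB -> MISS, insert
vaddr=64: (1,0) in TLB -> HIT
vaddr=11: (0,0) not in TLB -> MISS, insert
vaddr=79: (1,0) in TLB -> HIT
vaddr=11: (0,0) in TLB -> HIT

Answer: MISS HIT MISS HIT HIT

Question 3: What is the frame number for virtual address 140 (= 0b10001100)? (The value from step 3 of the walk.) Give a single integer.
Answer: 43

Derivation:
vaddr = 140: l1_idx=2, l2_idx=0
L1[2] = 3; L2[3][0] = 43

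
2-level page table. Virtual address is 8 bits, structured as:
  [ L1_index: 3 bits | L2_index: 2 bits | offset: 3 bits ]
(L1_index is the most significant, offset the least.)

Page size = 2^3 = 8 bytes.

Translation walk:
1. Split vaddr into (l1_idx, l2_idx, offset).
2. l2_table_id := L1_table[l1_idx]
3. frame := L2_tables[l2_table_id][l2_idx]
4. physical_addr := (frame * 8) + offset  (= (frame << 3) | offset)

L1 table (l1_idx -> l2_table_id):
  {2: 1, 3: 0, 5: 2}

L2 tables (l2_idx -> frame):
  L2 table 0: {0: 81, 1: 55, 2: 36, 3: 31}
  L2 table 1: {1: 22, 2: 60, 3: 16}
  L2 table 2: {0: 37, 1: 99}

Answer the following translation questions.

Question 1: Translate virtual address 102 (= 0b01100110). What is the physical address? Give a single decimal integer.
Answer: 654

Derivation:
vaddr = 102 = 0b01100110
Split: l1_idx=3, l2_idx=0, offset=6
L1[3] = 0
L2[0][0] = 81
paddr = 81 * 8 + 6 = 654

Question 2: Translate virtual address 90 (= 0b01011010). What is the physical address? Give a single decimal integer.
Answer: 130

Derivation:
vaddr = 90 = 0b01011010
Split: l1_idx=2, l2_idx=3, offset=2
L1[2] = 1
L2[1][3] = 16
paddr = 16 * 8 + 2 = 130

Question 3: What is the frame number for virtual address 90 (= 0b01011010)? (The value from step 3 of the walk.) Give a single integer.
Answer: 16

Derivation:
vaddr = 90: l1_idx=2, l2_idx=3
L1[2] = 1; L2[1][3] = 16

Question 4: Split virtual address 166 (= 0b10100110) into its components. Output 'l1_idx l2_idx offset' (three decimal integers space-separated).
vaddr = 166 = 0b10100110
  top 3 bits -> l1_idx = 5
  next 2 bits -> l2_idx = 0
  bottom 3 bits -> offset = 6

Answer: 5 0 6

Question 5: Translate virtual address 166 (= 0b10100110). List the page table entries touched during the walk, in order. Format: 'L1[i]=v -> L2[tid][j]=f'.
vaddr = 166 = 0b10100110
Split: l1_idx=5, l2_idx=0, offset=6

Answer: L1[5]=2 -> L2[2][0]=37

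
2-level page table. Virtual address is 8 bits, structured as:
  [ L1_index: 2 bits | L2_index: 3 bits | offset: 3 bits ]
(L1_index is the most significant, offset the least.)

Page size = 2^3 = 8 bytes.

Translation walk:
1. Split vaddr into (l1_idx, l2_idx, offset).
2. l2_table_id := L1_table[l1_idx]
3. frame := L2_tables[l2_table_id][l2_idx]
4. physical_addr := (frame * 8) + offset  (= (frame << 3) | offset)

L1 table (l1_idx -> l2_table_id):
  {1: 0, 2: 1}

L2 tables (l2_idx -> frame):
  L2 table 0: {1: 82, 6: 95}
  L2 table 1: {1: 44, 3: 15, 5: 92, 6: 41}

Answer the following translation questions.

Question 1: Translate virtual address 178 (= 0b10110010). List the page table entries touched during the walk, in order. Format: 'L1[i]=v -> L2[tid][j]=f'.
Answer: L1[2]=1 -> L2[1][6]=41

Derivation:
vaddr = 178 = 0b10110010
Split: l1_idx=2, l2_idx=6, offset=2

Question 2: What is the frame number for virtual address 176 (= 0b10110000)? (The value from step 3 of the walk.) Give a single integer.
Answer: 41

Derivation:
vaddr = 176: l1_idx=2, l2_idx=6
L1[2] = 1; L2[1][6] = 41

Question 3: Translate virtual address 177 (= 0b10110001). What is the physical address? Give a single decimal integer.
vaddr = 177 = 0b10110001
Split: l1_idx=2, l2_idx=6, offset=1
L1[2] = 1
L2[1][6] = 41
paddr = 41 * 8 + 1 = 329

Answer: 329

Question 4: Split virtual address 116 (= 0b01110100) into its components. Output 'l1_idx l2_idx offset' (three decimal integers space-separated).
Answer: 1 6 4

Derivation:
vaddr = 116 = 0b01110100
  top 2 bits -> l1_idx = 1
  next 3 bits -> l2_idx = 6
  bottom 3 bits -> offset = 4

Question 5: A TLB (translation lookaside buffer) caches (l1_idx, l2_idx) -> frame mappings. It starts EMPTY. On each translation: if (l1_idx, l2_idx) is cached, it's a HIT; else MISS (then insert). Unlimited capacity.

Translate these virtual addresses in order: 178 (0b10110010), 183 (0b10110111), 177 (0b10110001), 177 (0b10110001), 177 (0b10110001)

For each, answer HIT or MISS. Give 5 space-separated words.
Answer: MISS HIT HIT HIT HIT

Derivation:
vaddr=178: (2,6) not in TLB -> MISS, insert
vaddr=183: (2,6) in TLB -> HIT
vaddr=177: (2,6) in TLB -> HIT
vaddr=177: (2,6) in TLB -> HIT
vaddr=177: (2,6) in TLB -> HIT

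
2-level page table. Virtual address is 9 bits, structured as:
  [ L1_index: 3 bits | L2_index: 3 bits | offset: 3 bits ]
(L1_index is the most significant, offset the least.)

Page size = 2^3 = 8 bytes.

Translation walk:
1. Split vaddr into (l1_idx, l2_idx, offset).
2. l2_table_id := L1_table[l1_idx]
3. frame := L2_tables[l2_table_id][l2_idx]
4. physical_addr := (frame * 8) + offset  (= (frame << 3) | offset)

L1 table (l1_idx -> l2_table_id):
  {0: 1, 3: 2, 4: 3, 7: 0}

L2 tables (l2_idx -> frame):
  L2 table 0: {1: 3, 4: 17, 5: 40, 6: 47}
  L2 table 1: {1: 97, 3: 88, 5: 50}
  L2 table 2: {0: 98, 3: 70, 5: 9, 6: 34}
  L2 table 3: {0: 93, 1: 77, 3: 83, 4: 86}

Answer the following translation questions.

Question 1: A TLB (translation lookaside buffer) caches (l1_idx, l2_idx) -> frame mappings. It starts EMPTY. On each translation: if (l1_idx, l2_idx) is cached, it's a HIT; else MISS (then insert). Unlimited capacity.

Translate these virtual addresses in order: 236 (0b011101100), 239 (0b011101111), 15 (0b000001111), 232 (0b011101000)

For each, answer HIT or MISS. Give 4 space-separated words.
vaddr=236: (3,5) not in TLB -> MISS, insert
vaddr=239: (3,5) in TLB -> HIT
vaddr=15: (0,1) not in TLB -> MISS, insert
vaddr=232: (3,5) in TLB -> HIT

Answer: MISS HIT MISS HIT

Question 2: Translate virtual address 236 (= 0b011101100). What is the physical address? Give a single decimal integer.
Answer: 76

Derivation:
vaddr = 236 = 0b011101100
Split: l1_idx=3, l2_idx=5, offset=4
L1[3] = 2
L2[2][5] = 9
paddr = 9 * 8 + 4 = 76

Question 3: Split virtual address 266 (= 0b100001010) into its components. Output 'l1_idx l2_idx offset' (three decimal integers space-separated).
Answer: 4 1 2

Derivation:
vaddr = 266 = 0b100001010
  top 3 bits -> l1_idx = 4
  next 3 bits -> l2_idx = 1
  bottom 3 bits -> offset = 2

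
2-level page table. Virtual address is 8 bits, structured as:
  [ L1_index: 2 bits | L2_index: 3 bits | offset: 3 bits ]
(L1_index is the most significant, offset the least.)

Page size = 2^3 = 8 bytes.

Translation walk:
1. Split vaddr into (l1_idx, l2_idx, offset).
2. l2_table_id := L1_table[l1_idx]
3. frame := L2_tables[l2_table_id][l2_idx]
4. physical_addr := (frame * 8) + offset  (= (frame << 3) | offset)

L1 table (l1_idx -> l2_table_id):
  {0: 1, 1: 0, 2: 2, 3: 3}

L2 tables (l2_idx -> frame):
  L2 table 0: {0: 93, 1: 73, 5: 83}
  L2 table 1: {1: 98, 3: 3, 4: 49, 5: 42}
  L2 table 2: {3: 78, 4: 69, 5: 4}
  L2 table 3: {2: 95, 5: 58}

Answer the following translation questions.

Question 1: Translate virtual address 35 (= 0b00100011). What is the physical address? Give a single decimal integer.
Answer: 395

Derivation:
vaddr = 35 = 0b00100011
Split: l1_idx=0, l2_idx=4, offset=3
L1[0] = 1
L2[1][4] = 49
paddr = 49 * 8 + 3 = 395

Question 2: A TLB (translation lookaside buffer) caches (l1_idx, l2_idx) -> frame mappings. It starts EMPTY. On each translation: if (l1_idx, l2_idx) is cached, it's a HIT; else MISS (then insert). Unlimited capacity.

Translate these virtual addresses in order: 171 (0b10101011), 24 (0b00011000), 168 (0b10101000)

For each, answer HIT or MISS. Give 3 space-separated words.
Answer: MISS MISS HIT

Derivation:
vaddr=171: (2,5) not in TLB -> MISS, insert
vaddr=24: (0,3) not in TLB -> MISS, insert
vaddr=168: (2,5) in TLB -> HIT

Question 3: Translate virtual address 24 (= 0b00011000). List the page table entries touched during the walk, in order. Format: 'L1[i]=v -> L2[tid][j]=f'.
Answer: L1[0]=1 -> L2[1][3]=3

Derivation:
vaddr = 24 = 0b00011000
Split: l1_idx=0, l2_idx=3, offset=0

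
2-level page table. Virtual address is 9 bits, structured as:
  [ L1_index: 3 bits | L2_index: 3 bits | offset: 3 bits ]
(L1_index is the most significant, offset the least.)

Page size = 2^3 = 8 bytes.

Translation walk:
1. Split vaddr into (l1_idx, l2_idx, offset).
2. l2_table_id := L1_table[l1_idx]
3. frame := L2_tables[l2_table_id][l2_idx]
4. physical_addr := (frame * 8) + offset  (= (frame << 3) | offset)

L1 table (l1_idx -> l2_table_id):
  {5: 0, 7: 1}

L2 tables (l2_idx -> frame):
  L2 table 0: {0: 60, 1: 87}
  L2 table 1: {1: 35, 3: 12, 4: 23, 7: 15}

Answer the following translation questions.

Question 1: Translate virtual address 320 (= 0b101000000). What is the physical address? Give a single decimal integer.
vaddr = 320 = 0b101000000
Split: l1_idx=5, l2_idx=0, offset=0
L1[5] = 0
L2[0][0] = 60
paddr = 60 * 8 + 0 = 480

Answer: 480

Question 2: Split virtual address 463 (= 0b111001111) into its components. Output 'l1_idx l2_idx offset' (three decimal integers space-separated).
vaddr = 463 = 0b111001111
  top 3 bits -> l1_idx = 7
  next 3 bits -> l2_idx = 1
  bottom 3 bits -> offset = 7

Answer: 7 1 7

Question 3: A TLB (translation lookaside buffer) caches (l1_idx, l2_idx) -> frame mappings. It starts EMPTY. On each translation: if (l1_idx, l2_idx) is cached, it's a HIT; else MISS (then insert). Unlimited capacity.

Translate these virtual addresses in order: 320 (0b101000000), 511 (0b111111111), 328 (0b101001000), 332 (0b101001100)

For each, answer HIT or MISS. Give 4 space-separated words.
Answer: MISS MISS MISS HIT

Derivation:
vaddr=320: (5,0) not in TLB -> MISS, insert
vaddr=511: (7,7) not in TLB -> MISS, insert
vaddr=328: (5,1) not in TLB -> MISS, insert
vaddr=332: (5,1) in TLB -> HIT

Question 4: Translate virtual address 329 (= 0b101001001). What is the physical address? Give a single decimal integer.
Answer: 697

Derivation:
vaddr = 329 = 0b101001001
Split: l1_idx=5, l2_idx=1, offset=1
L1[5] = 0
L2[0][1] = 87
paddr = 87 * 8 + 1 = 697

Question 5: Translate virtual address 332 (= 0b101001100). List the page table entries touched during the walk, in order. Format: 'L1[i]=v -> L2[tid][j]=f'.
Answer: L1[5]=0 -> L2[0][1]=87

Derivation:
vaddr = 332 = 0b101001100
Split: l1_idx=5, l2_idx=1, offset=4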